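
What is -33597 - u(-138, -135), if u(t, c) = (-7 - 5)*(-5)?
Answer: -33657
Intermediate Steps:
u(t, c) = 60 (u(t, c) = -12*(-5) = 60)
-33597 - u(-138, -135) = -33597 - 1*60 = -33597 - 60 = -33657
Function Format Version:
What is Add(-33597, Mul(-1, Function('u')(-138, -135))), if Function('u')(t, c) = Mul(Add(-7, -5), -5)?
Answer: -33657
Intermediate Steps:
Function('u')(t, c) = 60 (Function('u')(t, c) = Mul(-12, -5) = 60)
Add(-33597, Mul(-1, Function('u')(-138, -135))) = Add(-33597, Mul(-1, 60)) = Add(-33597, -60) = -33657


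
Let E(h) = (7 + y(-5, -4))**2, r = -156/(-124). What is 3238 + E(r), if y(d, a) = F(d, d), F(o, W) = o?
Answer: 3242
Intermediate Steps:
y(d, a) = d
r = 39/31 (r = -156*(-1/124) = 39/31 ≈ 1.2581)
E(h) = 4 (E(h) = (7 - 5)**2 = 2**2 = 4)
3238 + E(r) = 3238 + 4 = 3242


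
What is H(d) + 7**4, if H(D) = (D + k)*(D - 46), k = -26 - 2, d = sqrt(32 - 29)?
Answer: 3692 - 74*sqrt(3) ≈ 3563.8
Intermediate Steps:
d = sqrt(3) ≈ 1.7320
k = -28
H(D) = (-46 + D)*(-28 + D) (H(D) = (D - 28)*(D - 46) = (-28 + D)*(-46 + D) = (-46 + D)*(-28 + D))
H(d) + 7**4 = (1288 + (sqrt(3))**2 - 74*sqrt(3)) + 7**4 = (1288 + 3 - 74*sqrt(3)) + 2401 = (1291 - 74*sqrt(3)) + 2401 = 3692 - 74*sqrt(3)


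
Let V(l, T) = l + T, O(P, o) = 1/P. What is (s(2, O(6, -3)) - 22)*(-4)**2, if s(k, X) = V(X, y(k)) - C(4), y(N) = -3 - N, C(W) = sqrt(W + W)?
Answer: -1288/3 - 32*sqrt(2) ≈ -474.59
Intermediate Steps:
C(W) = sqrt(2)*sqrt(W) (C(W) = sqrt(2*W) = sqrt(2)*sqrt(W))
V(l, T) = T + l
s(k, X) = -3 + X - k - 2*sqrt(2) (s(k, X) = ((-3 - k) + X) - sqrt(2)*sqrt(4) = (-3 + X - k) - sqrt(2)*2 = (-3 + X - k) - 2*sqrt(2) = -3 + X - k - 2*sqrt(2))
(s(2, O(6, -3)) - 22)*(-4)**2 = ((-3 + 1/6 - 1*2 - 2*sqrt(2)) - 22)*(-4)**2 = ((-3 + 1/6 - 2 - 2*sqrt(2)) - 22)*16 = ((-29/6 - 2*sqrt(2)) - 22)*16 = (-161/6 - 2*sqrt(2))*16 = -1288/3 - 32*sqrt(2)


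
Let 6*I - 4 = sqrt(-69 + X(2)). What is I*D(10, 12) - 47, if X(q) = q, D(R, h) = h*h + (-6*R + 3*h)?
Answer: 33 + 20*I*sqrt(67) ≈ 33.0 + 163.71*I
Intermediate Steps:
D(R, h) = h**2 - 6*R + 3*h (D(R, h) = h**2 + (-6*R + 3*h) = h**2 - 6*R + 3*h)
I = 2/3 + I*sqrt(67)/6 (I = 2/3 + sqrt(-69 + 2)/6 = 2/3 + sqrt(-67)/6 = 2/3 + (I*sqrt(67))/6 = 2/3 + I*sqrt(67)/6 ≈ 0.66667 + 1.3642*I)
I*D(10, 12) - 47 = (2/3 + I*sqrt(67)/6)*(12**2 - 6*10 + 3*12) - 47 = (2/3 + I*sqrt(67)/6)*(144 - 60 + 36) - 47 = (2/3 + I*sqrt(67)/6)*120 - 47 = (80 + 20*I*sqrt(67)) - 47 = 33 + 20*I*sqrt(67)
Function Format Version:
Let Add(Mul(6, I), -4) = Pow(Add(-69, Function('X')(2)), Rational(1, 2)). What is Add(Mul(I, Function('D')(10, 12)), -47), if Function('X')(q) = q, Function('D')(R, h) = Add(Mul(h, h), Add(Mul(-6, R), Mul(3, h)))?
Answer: Add(33, Mul(20, I, Pow(67, Rational(1, 2)))) ≈ Add(33.000, Mul(163.71, I))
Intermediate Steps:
Function('D')(R, h) = Add(Pow(h, 2), Mul(-6, R), Mul(3, h)) (Function('D')(R, h) = Add(Pow(h, 2), Add(Mul(-6, R), Mul(3, h))) = Add(Pow(h, 2), Mul(-6, R), Mul(3, h)))
I = Add(Rational(2, 3), Mul(Rational(1, 6), I, Pow(67, Rational(1, 2)))) (I = Add(Rational(2, 3), Mul(Rational(1, 6), Pow(Add(-69, 2), Rational(1, 2)))) = Add(Rational(2, 3), Mul(Rational(1, 6), Pow(-67, Rational(1, 2)))) = Add(Rational(2, 3), Mul(Rational(1, 6), Mul(I, Pow(67, Rational(1, 2))))) = Add(Rational(2, 3), Mul(Rational(1, 6), I, Pow(67, Rational(1, 2)))) ≈ Add(0.66667, Mul(1.3642, I)))
Add(Mul(I, Function('D')(10, 12)), -47) = Add(Mul(Add(Rational(2, 3), Mul(Rational(1, 6), I, Pow(67, Rational(1, 2)))), Add(Pow(12, 2), Mul(-6, 10), Mul(3, 12))), -47) = Add(Mul(Add(Rational(2, 3), Mul(Rational(1, 6), I, Pow(67, Rational(1, 2)))), Add(144, -60, 36)), -47) = Add(Mul(Add(Rational(2, 3), Mul(Rational(1, 6), I, Pow(67, Rational(1, 2)))), 120), -47) = Add(Add(80, Mul(20, I, Pow(67, Rational(1, 2)))), -47) = Add(33, Mul(20, I, Pow(67, Rational(1, 2))))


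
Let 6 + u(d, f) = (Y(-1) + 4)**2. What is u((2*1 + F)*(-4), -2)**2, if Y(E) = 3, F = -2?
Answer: 1849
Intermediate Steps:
u(d, f) = 43 (u(d, f) = -6 + (3 + 4)**2 = -6 + 7**2 = -6 + 49 = 43)
u((2*1 + F)*(-4), -2)**2 = 43**2 = 1849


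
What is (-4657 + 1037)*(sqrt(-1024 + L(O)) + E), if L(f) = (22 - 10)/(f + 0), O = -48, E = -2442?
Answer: 8840040 - 1810*I*sqrt(4097) ≈ 8.84e+6 - 1.1585e+5*I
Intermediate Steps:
L(f) = 12/f
(-4657 + 1037)*(sqrt(-1024 + L(O)) + E) = (-4657 + 1037)*(sqrt(-1024 + 12/(-48)) - 2442) = -3620*(sqrt(-1024 + 12*(-1/48)) - 2442) = -3620*(sqrt(-1024 - 1/4) - 2442) = -3620*(sqrt(-4097/4) - 2442) = -3620*(I*sqrt(4097)/2 - 2442) = -3620*(-2442 + I*sqrt(4097)/2) = 8840040 - 1810*I*sqrt(4097)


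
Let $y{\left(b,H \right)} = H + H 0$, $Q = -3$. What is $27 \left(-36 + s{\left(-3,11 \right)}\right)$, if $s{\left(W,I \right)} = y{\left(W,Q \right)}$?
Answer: $-1053$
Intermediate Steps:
$y{\left(b,H \right)} = H$ ($y{\left(b,H \right)} = H + 0 = H$)
$s{\left(W,I \right)} = -3$
$27 \left(-36 + s{\left(-3,11 \right)}\right) = 27 \left(-36 - 3\right) = 27 \left(-39\right) = -1053$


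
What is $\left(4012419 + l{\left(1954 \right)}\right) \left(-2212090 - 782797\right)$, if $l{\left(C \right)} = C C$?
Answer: $-23451567474545$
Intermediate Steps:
$l{\left(C \right)} = C^{2}$
$\left(4012419 + l{\left(1954 \right)}\right) \left(-2212090 - 782797\right) = \left(4012419 + 1954^{2}\right) \left(-2212090 - 782797\right) = \left(4012419 + 3818116\right) \left(-2994887\right) = 7830535 \left(-2994887\right) = -23451567474545$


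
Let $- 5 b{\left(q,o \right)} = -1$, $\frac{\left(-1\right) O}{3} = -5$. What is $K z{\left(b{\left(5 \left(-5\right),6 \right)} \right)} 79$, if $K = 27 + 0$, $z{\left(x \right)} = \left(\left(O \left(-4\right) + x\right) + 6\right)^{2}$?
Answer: $\frac{154346013}{25} \approx 6.1738 \cdot 10^{6}$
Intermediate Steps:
$O = 15$ ($O = \left(-3\right) \left(-5\right) = 15$)
$b{\left(q,o \right)} = \frac{1}{5}$ ($b{\left(q,o \right)} = \left(- \frac{1}{5}\right) \left(-1\right) = \frac{1}{5}$)
$z{\left(x \right)} = \left(-54 + x\right)^{2}$ ($z{\left(x \right)} = \left(\left(15 \left(-4\right) + x\right) + 6\right)^{2} = \left(\left(-60 + x\right) + 6\right)^{2} = \left(-54 + x\right)^{2}$)
$K = 27$
$K z{\left(b{\left(5 \left(-5\right),6 \right)} \right)} 79 = 27 \left(-54 + \frac{1}{5}\right)^{2} \cdot 79 = 27 \left(- \frac{269}{5}\right)^{2} \cdot 79 = 27 \cdot \frac{72361}{25} \cdot 79 = \frac{1953747}{25} \cdot 79 = \frac{154346013}{25}$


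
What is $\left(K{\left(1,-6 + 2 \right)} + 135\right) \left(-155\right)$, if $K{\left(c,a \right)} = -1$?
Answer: $-20770$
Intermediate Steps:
$\left(K{\left(1,-6 + 2 \right)} + 135\right) \left(-155\right) = \left(-1 + 135\right) \left(-155\right) = 134 \left(-155\right) = -20770$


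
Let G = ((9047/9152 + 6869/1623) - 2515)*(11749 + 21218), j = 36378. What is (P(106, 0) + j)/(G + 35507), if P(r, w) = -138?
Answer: -3262411776/7445247089429 ≈ -0.00043819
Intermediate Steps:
G = -37242217573929/450112 (G = ((9047*(1/9152) + 6869*(1/1623)) - 2515)*32967 = ((9047/9152 + 6869/1623) - 2515)*32967 = (77548369/14853696 - 2515)*32967 = -37279497071/14853696*32967 = -37242217573929/450112 ≈ -8.2740e+7)
(P(106, 0) + j)/(G + 35507) = (-138 + 36378)/(-37242217573929/450112 + 35507) = 36240/(-37226235447145/450112) = 36240*(-450112/37226235447145) = -3262411776/7445247089429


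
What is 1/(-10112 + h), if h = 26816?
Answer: 1/16704 ≈ 5.9866e-5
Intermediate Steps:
1/(-10112 + h) = 1/(-10112 + 26816) = 1/16704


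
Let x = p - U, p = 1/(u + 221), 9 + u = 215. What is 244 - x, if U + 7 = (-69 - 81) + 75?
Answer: 69173/427 ≈ 162.00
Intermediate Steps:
u = 206 (u = -9 + 215 = 206)
U = -82 (U = -7 + ((-69 - 81) + 75) = -7 + (-150 + 75) = -7 - 75 = -82)
p = 1/427 (p = 1/(206 + 221) = 1/427 ≈ 0.0023419)
x = 35015/427 (x = 1/427 - 1*(-82) = 1/427 + 82 = 35015/427 ≈ 82.002)
244 - x = 244 - 1*35015/427 = 244 - 35015/427 = 69173/427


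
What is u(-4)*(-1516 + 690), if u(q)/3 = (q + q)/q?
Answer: -4956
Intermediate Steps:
u(q) = 6 (u(q) = 3*((q + q)/q) = 3*((2*q)/q) = 3*2 = 6)
u(-4)*(-1516 + 690) = 6*(-1516 + 690) = 6*(-826) = -4956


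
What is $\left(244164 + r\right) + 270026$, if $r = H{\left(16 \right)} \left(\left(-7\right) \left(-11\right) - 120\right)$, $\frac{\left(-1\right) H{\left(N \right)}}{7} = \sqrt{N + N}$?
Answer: $514190 + 1204 \sqrt{2} \approx 5.1589 \cdot 10^{5}$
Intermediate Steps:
$H{\left(N \right)} = - 7 \sqrt{2} \sqrt{N}$ ($H{\left(N \right)} = - 7 \sqrt{N + N} = - 7 \sqrt{2 N} = - 7 \sqrt{2} \sqrt{N}$)
$r = 1204 \sqrt{2}$ ($r = - 7 \sqrt{2} \sqrt{16} \left(\left(-7\right) \left(-11\right) - 120\right) = \left(-7\right) \sqrt{2} \cdot 4 \left(77 - 120\right) = - 28 \sqrt{2} \left(-43\right) = 1204 \sqrt{2} \approx 1702.7$)
$\left(244164 + r\right) + 270026 = \left(244164 + 1204 \sqrt{2}\right) + 270026 = 514190 + 1204 \sqrt{2}$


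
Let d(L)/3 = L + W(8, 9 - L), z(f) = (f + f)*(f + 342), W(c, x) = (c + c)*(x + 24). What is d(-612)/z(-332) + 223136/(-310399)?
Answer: -2630420879/515262340 ≈ -5.1050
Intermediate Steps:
W(c, x) = 2*c*(24 + x) (W(c, x) = (2*c)*(24 + x) = 2*c*(24 + x))
z(f) = 2*f*(342 + f) (z(f) = (2*f)*(342 + f) = 2*f*(342 + f))
d(L) = 1584 - 45*L (d(L) = 3*(L + 2*8*(24 + (9 - L))) = 3*(L + 2*8*(33 - L)) = 3*(L + (528 - 16*L)) = 3*(528 - 15*L) = 1584 - 45*L)
d(-612)/z(-332) + 223136/(-310399) = (1584 - 45*(-612))/((2*(-332)*(342 - 332))) + 223136/(-310399) = (1584 + 27540)/((2*(-332)*10)) + 223136*(-1/310399) = 29124/(-6640) - 223136/310399 = 29124*(-1/6640) - 223136/310399 = -7281/1660 - 223136/310399 = -2630420879/515262340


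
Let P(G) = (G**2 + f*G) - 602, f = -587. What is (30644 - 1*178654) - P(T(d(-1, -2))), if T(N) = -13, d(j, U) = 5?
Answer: -155208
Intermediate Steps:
P(G) = -602 + G**2 - 587*G (P(G) = (G**2 - 587*G) - 602 = -602 + G**2 - 587*G)
(30644 - 1*178654) - P(T(d(-1, -2))) = (30644 - 1*178654) - (-602 + (-13)**2 - 587*(-13)) = (30644 - 178654) - (-602 + 169 + 7631) = -148010 - 1*7198 = -148010 - 7198 = -155208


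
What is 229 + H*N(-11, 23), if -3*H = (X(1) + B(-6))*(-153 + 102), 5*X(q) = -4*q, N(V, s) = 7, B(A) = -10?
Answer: -5281/5 ≈ -1056.2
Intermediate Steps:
X(q) = -4*q/5 (X(q) = (-4*q)/5 = -4*q/5)
H = -918/5 (H = -(-⅘*1 - 10)*(-153 + 102)/3 = -(-⅘ - 10)*(-51)/3 = -(-18)*(-51)/5 = -⅓*2754/5 = -918/5 ≈ -183.60)
229 + H*N(-11, 23) = 229 - 918/5*7 = 229 - 6426/5 = -5281/5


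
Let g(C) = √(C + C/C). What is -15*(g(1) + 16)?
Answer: -240 - 15*√2 ≈ -261.21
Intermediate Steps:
g(C) = √(1 + C) (g(C) = √(C + 1) = √(1 + C))
-15*(g(1) + 16) = -15*(√(1 + 1) + 16) = -15*(√2 + 16) = -15*(16 + √2) = -240 - 15*√2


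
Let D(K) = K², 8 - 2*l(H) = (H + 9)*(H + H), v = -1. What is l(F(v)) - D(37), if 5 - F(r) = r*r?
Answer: -1417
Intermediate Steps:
F(r) = 5 - r² (F(r) = 5 - r*r = 5 - r²)
l(H) = 4 - H*(9 + H) (l(H) = 4 - (H + 9)*(H + H)/2 = 4 - (9 + H)*2*H/2 = 4 - H*(9 + H))
l(F(v)) - D(37) = (4 - (5 - 1*(-1)²)² - 9*(5 - 1*(-1)²)) - 1*37² = (4 - (5 - 1*1)² - 9*(5 - 1*1)) - 1*1369 = (4 - (5 - 1)² - 9*(5 - 1)) - 1369 = (4 - 1*4² - 9*4) - 1369 = (4 - 1*16 - 36) - 1369 = (4 - 16 - 36) - 1369 = -48 - 1369 = -1417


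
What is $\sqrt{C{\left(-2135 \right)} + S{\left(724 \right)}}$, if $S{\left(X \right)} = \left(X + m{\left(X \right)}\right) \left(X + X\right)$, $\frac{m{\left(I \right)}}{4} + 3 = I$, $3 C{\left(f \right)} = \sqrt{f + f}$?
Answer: $\frac{\sqrt{47019456 + 3 i \sqrt{4270}}}{3} \approx 2285.7 + 0.0047648 i$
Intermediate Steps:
$C{\left(f \right)} = \frac{\sqrt{2} \sqrt{f}}{3}$ ($C{\left(f \right)} = \frac{\sqrt{f + f}}{3} = \frac{\sqrt{2 f}}{3} = \frac{\sqrt{2} \sqrt{f}}{3}$)
$m{\left(I \right)} = -12 + 4 I$
$S{\left(X \right)} = 2 X \left(-12 + 5 X\right)$ ($S{\left(X \right)} = \left(X + \left(-12 + 4 X\right)\right) \left(X + X\right) = \left(-12 + 5 X\right) 2 X = 2 X \left(-12 + 5 X\right)$)
$\sqrt{C{\left(-2135 \right)} + S{\left(724 \right)}} = \sqrt{\frac{\sqrt{2} \sqrt{-2135}}{3} + 2 \cdot 724 \left(-12 + 5 \cdot 724\right)} = \sqrt{\frac{\sqrt{2} i \sqrt{2135}}{3} + 2 \cdot 724 \left(-12 + 3620\right)} = \sqrt{\frac{i \sqrt{4270}}{3} + 2 \cdot 724 \cdot 3608} = \sqrt{\frac{i \sqrt{4270}}{3} + 5224384} = \sqrt{5224384 + \frac{i \sqrt{4270}}{3}}$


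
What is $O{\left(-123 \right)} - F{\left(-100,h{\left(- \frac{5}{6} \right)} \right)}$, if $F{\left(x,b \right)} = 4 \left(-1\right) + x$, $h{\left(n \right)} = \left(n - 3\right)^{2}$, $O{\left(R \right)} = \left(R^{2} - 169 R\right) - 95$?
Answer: $35925$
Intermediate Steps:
$O{\left(R \right)} = -95 + R^{2} - 169 R$
$h{\left(n \right)} = \left(-3 + n\right)^{2}$
$F{\left(x,b \right)} = -4 + x$
$O{\left(-123 \right)} - F{\left(-100,h{\left(- \frac{5}{6} \right)} \right)} = \left(-95 + \left(-123\right)^{2} - -20787\right) - \left(-4 - 100\right) = \left(-95 + 15129 + 20787\right) - -104 = 35821 + 104 = 35925$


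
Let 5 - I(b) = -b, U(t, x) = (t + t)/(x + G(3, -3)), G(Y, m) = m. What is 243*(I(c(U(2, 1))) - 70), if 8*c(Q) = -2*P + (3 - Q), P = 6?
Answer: -128061/8 ≈ -16008.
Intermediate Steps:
U(t, x) = 2*t/(-3 + x) (U(t, x) = (t + t)/(x - 3) = (2*t)/(-3 + x) = 2*t/(-3 + x))
c(Q) = -9/8 - Q/8 (c(Q) = (-2*6 + (3 - Q))/8 = (-12 + (3 - Q))/8 = (-9 - Q)/8 = -9/8 - Q/8)
I(b) = 5 + b (I(b) = 5 - (-1)*b = 5 + b)
243*(I(c(U(2, 1))) - 70) = 243*((5 + (-9/8 - 2/(4*(-3 + 1)))) - 70) = 243*((5 + (-9/8 - 2/(4*(-2)))) - 70) = 243*((5 + (-9/8 - 2*(-1)/(4*2))) - 70) = 243*((5 + (-9/8 - 1/8*(-2))) - 70) = 243*((5 + (-9/8 + 1/4)) - 70) = 243*((5 - 7/8) - 70) = 243*(33/8 - 70) = 243*(-527/8) = -128061/8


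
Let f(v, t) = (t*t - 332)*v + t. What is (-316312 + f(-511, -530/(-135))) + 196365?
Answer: 30496211/729 ≈ 41833.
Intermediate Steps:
f(v, t) = t + v*(-332 + t**2) (f(v, t) = (t**2 - 332)*v + t = (-332 + t**2)*v + t = v*(-332 + t**2) + t = t + v*(-332 + t**2))
(-316312 + f(-511, -530/(-135))) + 196365 = (-316312 + (-530/(-135) - 332*(-511) - 511*(-530/(-135))**2)) + 196365 = (-316312 + (-530*(-1/135) + 169652 - 511*(-530*(-1/135))**2)) + 196365 = (-316312 + (106/27 + 169652 - 511*(106/27)**2)) + 196365 = (-316312 + (106/27 + 169652 - 511*11236/729)) + 196365 = (-316312 + (106/27 + 169652 - 5741596/729)) + 196365 = (-316312 + 117937574/729) + 196365 = -112653874/729 + 196365 = 30496211/729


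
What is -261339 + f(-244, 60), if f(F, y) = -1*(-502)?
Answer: -260837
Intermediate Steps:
f(F, y) = 502
-261339 + f(-244, 60) = -261339 + 502 = -260837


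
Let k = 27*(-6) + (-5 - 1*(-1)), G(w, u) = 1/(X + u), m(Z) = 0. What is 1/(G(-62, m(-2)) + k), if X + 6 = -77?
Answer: -83/13779 ≈ -0.0060237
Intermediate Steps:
X = -83 (X = -6 - 77 = -83)
G(w, u) = 1/(-83 + u)
k = -166 (k = -162 + (-5 + 1) = -162 - 4 = -166)
1/(G(-62, m(-2)) + k) = 1/(1/(-83 + 0) - 166) = 1/(1/(-83) - 166) = 1/(-1/83 - 166) = 1/(-13779/83) = -83/13779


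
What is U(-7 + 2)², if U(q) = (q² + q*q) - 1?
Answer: 2401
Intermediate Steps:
U(q) = -1 + 2*q² (U(q) = (q² + q²) - 1 = 2*q² - 1 = -1 + 2*q²)
U(-7 + 2)² = (-1 + 2*(-7 + 2)²)² = (-1 + 2*(-5)²)² = (-1 + 2*25)² = (-1 + 50)² = 49² = 2401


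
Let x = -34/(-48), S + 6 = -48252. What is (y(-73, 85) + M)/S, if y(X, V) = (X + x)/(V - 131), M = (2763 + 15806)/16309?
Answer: -48796291/868891853088 ≈ -5.6159e-5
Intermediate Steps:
S = -48258 (S = -6 - 48252 = -48258)
M = 18569/16309 (M = 18569*(1/16309) = 18569/16309 ≈ 1.1386)
x = 17/24 (x = -34*(-1/48) = 17/24 ≈ 0.70833)
y(X, V) = (17/24 + X)/(-131 + V) (y(X, V) = (X + 17/24)/(V - 131) = (17/24 + X)/(-131 + V))
(y(-73, 85) + M)/S = ((17/24 - 73)/(-131 + 85) + 18569/16309)/(-48258) = (-1735/24/(-46) + 18569/16309)*(-1/48258) = (-1/46*(-1735/24) + 18569/16309)*(-1/48258) = (1735/1104 + 18569/16309)*(-1/48258) = (48796291/18005136)*(-1/48258) = -48796291/868891853088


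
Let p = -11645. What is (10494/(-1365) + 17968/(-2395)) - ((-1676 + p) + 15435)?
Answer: -92809272/43589 ≈ -2129.2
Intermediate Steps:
(10494/(-1365) + 17968/(-2395)) - ((-1676 + p) + 15435) = (10494/(-1365) + 17968/(-2395)) - ((-1676 - 11645) + 15435) = (10494*(-1/1365) + 17968*(-1/2395)) - (-13321 + 15435) = (-3498/455 - 17968/2395) - 1*2114 = -662126/43589 - 2114 = -92809272/43589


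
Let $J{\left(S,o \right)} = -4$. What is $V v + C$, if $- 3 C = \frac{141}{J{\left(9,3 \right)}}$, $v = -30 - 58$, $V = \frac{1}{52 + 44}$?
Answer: $\frac{65}{6} \approx 10.833$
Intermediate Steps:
$V = \frac{1}{96} \approx 0.010417$
$v = -88$ ($v = -30 - 58 = -88$)
$C = \frac{47}{4}$ ($C = - \frac{141 \frac{1}{-4}}{3} = - \frac{141 \left(- \frac{1}{4}\right)}{3} = \left(- \frac{1}{3}\right) \left(- \frac{141}{4}\right) = \frac{47}{4} \approx 11.75$)
$V v + C = \frac{1}{96} \left(-88\right) + \frac{47}{4} = - \frac{11}{12} + \frac{47}{4} = \frac{65}{6}$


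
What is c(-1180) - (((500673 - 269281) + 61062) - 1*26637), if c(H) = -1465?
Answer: -267282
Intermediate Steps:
c(-1180) - (((500673 - 269281) + 61062) - 1*26637) = -1465 - (((500673 - 269281) + 61062) - 1*26637) = -1465 - ((231392 + 61062) - 26637) = -1465 - (292454 - 26637) = -1465 - 1*265817 = -1465 - 265817 = -267282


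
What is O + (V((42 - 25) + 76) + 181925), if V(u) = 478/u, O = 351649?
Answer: 49622860/93 ≈ 5.3358e+5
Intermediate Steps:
O + (V((42 - 25) + 76) + 181925) = 351649 + (478/((42 - 25) + 76) + 181925) = 351649 + (478/(17 + 76) + 181925) = 351649 + (478/93 + 181925) = 351649 + 16919503/93 = 49622860/93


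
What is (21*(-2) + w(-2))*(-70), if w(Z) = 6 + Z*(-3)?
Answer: 2100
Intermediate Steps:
w(Z) = 6 - 3*Z
(21*(-2) + w(-2))*(-70) = (21*(-2) + (6 - 3*(-2)))*(-70) = (-42 + (6 + 6))*(-70) = (-42 + 12)*(-70) = -30*(-70) = 2100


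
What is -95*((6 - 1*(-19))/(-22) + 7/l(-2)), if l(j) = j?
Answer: 4845/11 ≈ 440.45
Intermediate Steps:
-95*((6 - 1*(-19))/(-22) + 7/l(-2)) = -95*((6 - 1*(-19))/(-22) + 7/(-2)) = -95*((6 + 19)*(-1/22) + 7*(-1/2)) = -95*(25*(-1/22) - 7/2) = -95*(-25/22 - 7/2) = -95*(-51/11) = 4845/11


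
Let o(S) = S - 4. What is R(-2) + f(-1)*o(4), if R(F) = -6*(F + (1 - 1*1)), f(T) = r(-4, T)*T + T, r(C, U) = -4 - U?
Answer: 12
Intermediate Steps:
o(S) = -4 + S
f(T) = T + T*(-4 - T) (f(T) = (-4 - T)*T + T = T*(-4 - T) + T = T + T*(-4 - T))
R(F) = -6*F (R(F) = -6*(F + (1 - 1)) = -6*(F + 0) = -6*F)
R(-2) + f(-1)*o(4) = -6*(-2) + (-1*(-1)*(3 - 1))*(-4 + 4) = 12 - 1*(-1)*2*0 = 12 + 2*0 = 12 + 0 = 12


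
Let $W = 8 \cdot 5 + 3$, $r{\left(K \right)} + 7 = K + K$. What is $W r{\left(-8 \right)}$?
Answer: $-989$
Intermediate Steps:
$r{\left(K \right)} = -7 + 2 K$ ($r{\left(K \right)} = -7 + \left(K + K\right) = -7 + 2 K$)
$W = 43$ ($W = 40 + 3 = 43$)
$W r{\left(-8 \right)} = 43 \left(-7 + 2 \left(-8\right)\right) = 43 \left(-7 - 16\right) = 43 \left(-23\right) = -989$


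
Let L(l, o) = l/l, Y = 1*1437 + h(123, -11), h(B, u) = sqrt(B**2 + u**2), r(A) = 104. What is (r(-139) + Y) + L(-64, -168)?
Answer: 1542 + 5*sqrt(610) ≈ 1665.5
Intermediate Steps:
Y = 1437 + 5*sqrt(610) (Y = 1*1437 + sqrt(123**2 + (-11)**2) = 1437 + sqrt(15129 + 121) = 1437 + sqrt(15250) = 1437 + 5*sqrt(610) ≈ 1560.5)
L(l, o) = 1
(r(-139) + Y) + L(-64, -168) = (104 + (1437 + 5*sqrt(610))) + 1 = (1541 + 5*sqrt(610)) + 1 = 1542 + 5*sqrt(610)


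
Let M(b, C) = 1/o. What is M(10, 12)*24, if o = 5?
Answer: 24/5 ≈ 4.8000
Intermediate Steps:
M(b, C) = ⅕ (M(b, C) = 1/5 = ⅕)
M(10, 12)*24 = (⅕)*24 = 24/5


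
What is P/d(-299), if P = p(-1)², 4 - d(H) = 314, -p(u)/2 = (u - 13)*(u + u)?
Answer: -1568/155 ≈ -10.116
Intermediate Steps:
p(u) = -4*u*(-13 + u) (p(u) = -2*(u - 13)*(u + u) = -2*(-13 + u)*2*u = -4*u*(-13 + u))
d(H) = -310 (d(H) = 4 - 1*314 = 4 - 314 = -310)
P = 3136 (P = (4*(-1)*(13 - 1*(-1)))² = (4*(-1)*(13 + 1))² = (4*(-1)*14)² = (-56)² = 3136)
P/d(-299) = 3136/(-310) = 3136*(-1/310) = -1568/155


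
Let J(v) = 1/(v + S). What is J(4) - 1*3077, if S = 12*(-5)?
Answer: -172313/56 ≈ -3077.0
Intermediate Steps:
S = -60
J(v) = 1/(-60 + v) (J(v) = 1/(v - 60) = 1/(-60 + v))
J(4) - 1*3077 = 1/(-60 + 4) - 1*3077 = 1/(-56) - 3077 = -1/56 - 3077 = -172313/56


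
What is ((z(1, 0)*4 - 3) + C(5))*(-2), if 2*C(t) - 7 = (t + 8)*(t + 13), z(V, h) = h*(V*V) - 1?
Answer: -227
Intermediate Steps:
z(V, h) = -1 + h*V² (z(V, h) = h*V² - 1 = -1 + h*V²)
C(t) = 7/2 + (8 + t)*(13 + t)/2 (C(t) = 7/2 + ((t + 8)*(t + 13))/2 = 7/2 + ((8 + t)*(13 + t))/2 = 7/2 + (8 + t)*(13 + t)/2)
((z(1, 0)*4 - 3) + C(5))*(-2) = (((-1 + 0*1²)*4 - 3) + (111/2 + (½)*5² + (21/2)*5))*(-2) = (((-1 + 0*1)*4 - 3) + (111/2 + (½)*25 + 105/2))*(-2) = (((-1 + 0)*4 - 3) + (111/2 + 25/2 + 105/2))*(-2) = ((-1*4 - 3) + 241/2)*(-2) = ((-4 - 3) + 241/2)*(-2) = (-7 + 241/2)*(-2) = (227/2)*(-2) = -227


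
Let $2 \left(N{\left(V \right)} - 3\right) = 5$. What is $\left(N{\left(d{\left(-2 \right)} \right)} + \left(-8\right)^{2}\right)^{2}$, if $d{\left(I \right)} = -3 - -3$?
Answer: $\frac{19321}{4} \approx 4830.3$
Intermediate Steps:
$d{\left(I \right)} = 0$ ($d{\left(I \right)} = -3 + 3 = 0$)
$N{\left(V \right)} = \frac{11}{2}$ ($N{\left(V \right)} = 3 + \frac{1}{2} \cdot 5 = 3 + \frac{5}{2} = \frac{11}{2}$)
$\left(N{\left(d{\left(-2 \right)} \right)} + \left(-8\right)^{2}\right)^{2} = \left(\frac{11}{2} + \left(-8\right)^{2}\right)^{2} = \left(\frac{11}{2} + 64\right)^{2} = \left(\frac{139}{2}\right)^{2} = \frac{19321}{4}$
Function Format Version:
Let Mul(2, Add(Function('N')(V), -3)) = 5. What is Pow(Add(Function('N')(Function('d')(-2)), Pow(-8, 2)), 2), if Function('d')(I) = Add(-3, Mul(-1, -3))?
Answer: Rational(19321, 4) ≈ 4830.3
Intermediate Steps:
Function('d')(I) = 0 (Function('d')(I) = Add(-3, 3) = 0)
Function('N')(V) = Rational(11, 2) (Function('N')(V) = Add(3, Mul(Rational(1, 2), 5)) = Add(3, Rational(5, 2)) = Rational(11, 2))
Pow(Add(Function('N')(Function('d')(-2)), Pow(-8, 2)), 2) = Pow(Add(Rational(11, 2), Pow(-8, 2)), 2) = Pow(Add(Rational(11, 2), 64), 2) = Pow(Rational(139, 2), 2) = Rational(19321, 4)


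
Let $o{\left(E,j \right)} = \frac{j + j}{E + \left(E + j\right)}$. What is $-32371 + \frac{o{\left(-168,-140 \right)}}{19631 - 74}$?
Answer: $- \frac{10762353989}{332469} \approx -32371.0$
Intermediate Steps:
$o{\left(E,j \right)} = \frac{2 j}{j + 2 E}$
$-32371 + \frac{o{\left(-168,-140 \right)}}{19631 - 74} = -32371 + \frac{2 \left(-140\right) \frac{1}{-140 + 2 \left(-168\right)}}{19631 - 74} = -32371 + \frac{2 \left(-140\right) \frac{1}{-140 - 336}}{19631 - 74} = -32371 + \frac{2 \left(-140\right) \frac{1}{-476}}{19557} = -32371 + 2 \left(-140\right) \left(- \frac{1}{476}\right) \frac{1}{19557} = -32371 + \frac{10}{17} \cdot \frac{1}{19557} = -32371 + \frac{10}{332469} = - \frac{10762353989}{332469}$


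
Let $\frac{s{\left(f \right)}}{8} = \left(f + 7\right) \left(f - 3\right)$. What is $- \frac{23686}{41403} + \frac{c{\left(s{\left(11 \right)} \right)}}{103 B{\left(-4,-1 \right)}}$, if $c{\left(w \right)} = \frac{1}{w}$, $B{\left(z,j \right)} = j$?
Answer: $- \frac{936842473}{1637571456} \approx -0.57209$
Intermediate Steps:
$s{\left(f \right)} = 8 \left(-3 + f\right) \left(7 + f\right)$ ($s{\left(f \right)} = 8 \left(f + 7\right) \left(f - 3\right) = 8 \left(7 + f\right) \left(-3 + f\right) = 8 \left(-3 + f\right) \left(7 + f\right)$)
$- \frac{23686}{41403} + \frac{c{\left(s{\left(11 \right)} \right)}}{103 B{\left(-4,-1 \right)}} = - \frac{23686}{41403} + \frac{1}{\left(-168 + 8 \cdot 11^{2} + 32 \cdot 11\right) 103 \left(-1\right)} = \left(-23686\right) \frac{1}{41403} + \frac{1}{\left(-168 + 8 \cdot 121 + 352\right) \left(-103\right)} = - \frac{23686}{41403} + \frac{1}{-168 + 968 + 352} \left(- \frac{1}{103}\right) = - \frac{23686}{41403} + \frac{1}{1152} \left(- \frac{1}{103}\right) = - \frac{23686}{41403} - \frac{1}{118656} = - \frac{936842473}{1637571456}$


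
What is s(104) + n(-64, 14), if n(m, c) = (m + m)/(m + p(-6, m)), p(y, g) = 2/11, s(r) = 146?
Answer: 51950/351 ≈ 148.01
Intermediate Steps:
p(y, g) = 2/11 (p(y, g) = 2*(1/11) = 2/11)
n(m, c) = 2*m/(2/11 + m) (n(m, c) = (m + m)/(m + 2/11) = (2*m)/(2/11 + m) = 2*m/(2/11 + m))
s(104) + n(-64, 14) = 146 + 22*(-64)/(2 + 11*(-64)) = 146 + 22*(-64)/(2 - 704) = 146 + 22*(-64)/(-702) = 146 + 22*(-64)*(-1/702) = 146 + 704/351 = 51950/351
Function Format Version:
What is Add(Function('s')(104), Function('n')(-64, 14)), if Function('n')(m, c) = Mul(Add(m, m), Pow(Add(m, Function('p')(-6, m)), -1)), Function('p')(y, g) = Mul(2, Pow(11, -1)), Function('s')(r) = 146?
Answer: Rational(51950, 351) ≈ 148.01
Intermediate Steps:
Function('p')(y, g) = Rational(2, 11) (Function('p')(y, g) = Mul(2, Rational(1, 11)) = Rational(2, 11))
Function('n')(m, c) = Mul(2, m, Pow(Add(Rational(2, 11), m), -1)) (Function('n')(m, c) = Mul(Add(m, m), Pow(Add(m, Rational(2, 11)), -1)) = Mul(Mul(2, m), Pow(Add(Rational(2, 11), m), -1)) = Mul(2, m, Pow(Add(Rational(2, 11), m), -1)))
Add(Function('s')(104), Function('n')(-64, 14)) = Add(146, Mul(22, -64, Pow(Add(2, Mul(11, -64)), -1))) = Add(146, Mul(22, -64, Pow(Add(2, -704), -1))) = Add(146, Mul(22, -64, Pow(-702, -1))) = Add(146, Mul(22, -64, Rational(-1, 702))) = Add(146, Rational(704, 351)) = Rational(51950, 351)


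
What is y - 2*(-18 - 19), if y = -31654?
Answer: -31580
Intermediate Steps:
y - 2*(-18 - 19) = -31654 - 2*(-18 - 19) = -31654 - 2*(-37) = -31654 - 1*(-74) = -31654 + 74 = -31580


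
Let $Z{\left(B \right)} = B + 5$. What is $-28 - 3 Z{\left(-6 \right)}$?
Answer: $-25$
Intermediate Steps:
$Z{\left(B \right)} = 5 + B$
$-28 - 3 Z{\left(-6 \right)} = -28 - 3 \left(5 - 6\right) = -28 - -3 = -28 + 3 = -25$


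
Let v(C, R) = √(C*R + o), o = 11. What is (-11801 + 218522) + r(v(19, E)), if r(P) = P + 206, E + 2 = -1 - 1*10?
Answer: 206927 + 2*I*√59 ≈ 2.0693e+5 + 15.362*I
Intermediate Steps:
E = -13 (E = -2 + (-1 - 1*10) = -2 + (-1 - 10) = -2 - 11 = -13)
v(C, R) = √(11 + C*R) (v(C, R) = √(C*R + 11) = √(11 + C*R))
r(P) = 206 + P
(-11801 + 218522) + r(v(19, E)) = (-11801 + 218522) + (206 + √(11 + 19*(-13))) = 206721 + (206 + √(11 - 247)) = 206721 + (206 + √(-236)) = 206721 + (206 + 2*I*√59) = 206927 + 2*I*√59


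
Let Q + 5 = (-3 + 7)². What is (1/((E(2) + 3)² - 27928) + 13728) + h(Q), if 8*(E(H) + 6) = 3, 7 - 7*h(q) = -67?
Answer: 171851077222/12508657 ≈ 13739.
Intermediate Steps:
Q = 11 (Q = -5 + (-3 + 7)² = -5 + 4² = -5 + 16 = 11)
h(q) = 74/7 (h(q) = 1 - ⅐*(-67) = 1 + 67/7 = 74/7)
E(H) = -45/8 (E(H) = -6 + (⅛)*3 = -6 + 3/8 = -45/8)
(1/((E(2) + 3)² - 27928) + 13728) + h(Q) = (1/((-45/8 + 3)² - 27928) + 13728) + 74/7 = (1/((-21/8)² - 27928) + 13728) + 74/7 = (1/(441/64 - 27928) + 13728) + 74/7 = (1/(-1786951/64) + 13728) + 74/7 = (-64/1786951 + 13728) + 74/7 = 24531263264/1786951 + 74/7 = 171851077222/12508657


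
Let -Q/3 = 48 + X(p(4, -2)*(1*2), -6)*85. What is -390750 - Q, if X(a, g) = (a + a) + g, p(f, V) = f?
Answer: -388056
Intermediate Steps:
X(a, g) = g + 2*a (X(a, g) = 2*a + g = g + 2*a)
Q = -2694 (Q = -3*(48 + (-6 + 2*(4*(1*2)))*85) = -3*(48 + (-6 + 2*(4*2))*85) = -3*(48 + (-6 + 2*8)*85) = -3*(48 + (-6 + 16)*85) = -3*(48 + 10*85) = -3*(48 + 850) = -3*898 = -2694)
-390750 - Q = -390750 - 1*(-2694) = -390750 + 2694 = -388056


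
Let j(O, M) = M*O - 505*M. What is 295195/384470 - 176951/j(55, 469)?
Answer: 6516662786/4057119675 ≈ 1.6062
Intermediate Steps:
j(O, M) = -505*M + M*O
295195/384470 - 176951/j(55, 469) = 295195/384470 - 176951*1/(469*(-505 + 55)) = 295195*(1/384470) - 176951/(469*(-450)) = 59039/76894 - 176951/(-211050) = 59039/76894 - 176951*(-1/211050) = 59039/76894 + 176951/211050 = 6516662786/4057119675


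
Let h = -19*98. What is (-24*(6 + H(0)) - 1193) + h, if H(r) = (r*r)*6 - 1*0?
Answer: -3199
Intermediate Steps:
H(r) = 6*r² (H(r) = r²*6 + 0 = 6*r² + 0 = 6*r²)
h = -1862
(-24*(6 + H(0)) - 1193) + h = (-24*(6 + 6*0²) - 1193) - 1862 = (-24*(6 + 6*0) - 1193) - 1862 = (-24*(6 + 0) - 1193) - 1862 = (-24*6 - 1193) - 1862 = (-144 - 1193) - 1862 = -1337 - 1862 = -3199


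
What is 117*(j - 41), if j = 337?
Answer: 34632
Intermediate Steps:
117*(j - 41) = 117*(337 - 41) = 117*296 = 34632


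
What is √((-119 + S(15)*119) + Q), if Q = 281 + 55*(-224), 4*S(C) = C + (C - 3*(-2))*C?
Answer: I*√9362/2 ≈ 48.379*I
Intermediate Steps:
S(C) = C/4 + C*(6 + C)/4 (S(C) = (C + (C - 3*(-2))*C)/4 = (C + (C + 6)*C)/4 = (C + (6 + C)*C)/4 = (C + C*(6 + C))/4 = C/4 + C*(6 + C)/4)
Q = -12039 (Q = 281 - 12320 = -12039)
√((-119 + S(15)*119) + Q) = √((-119 + ((¼)*15*(7 + 15))*119) - 12039) = √((-119 + ((¼)*15*22)*119) - 12039) = √((-119 + (165/2)*119) - 12039) = √((-119 + 19635/2) - 12039) = √(19397/2 - 12039) = √(-4681/2) = I*√9362/2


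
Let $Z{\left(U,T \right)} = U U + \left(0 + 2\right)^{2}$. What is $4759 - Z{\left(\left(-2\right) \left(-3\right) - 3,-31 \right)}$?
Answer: $4746$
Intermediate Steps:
$Z{\left(U,T \right)} = 4 + U^{2}$ ($Z{\left(U,T \right)} = U^{2} + 2^{2} = U^{2} + 4 = 4 + U^{2}$)
$4759 - Z{\left(\left(-2\right) \left(-3\right) - 3,-31 \right)} = 4759 - \left(4 + \left(\left(-2\right) \left(-3\right) - 3\right)^{2}\right) = 4759 - \left(4 + \left(6 - 3\right)^{2}\right) = 4759 - \left(4 + 3^{2}\right) = 4759 - \left(4 + 9\right) = 4759 - 13 = 4746$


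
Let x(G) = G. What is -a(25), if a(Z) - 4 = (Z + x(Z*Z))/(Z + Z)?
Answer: -17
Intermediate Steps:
a(Z) = 4 + (Z + Z**2)/(2*Z) (a(Z) = 4 + (Z + Z*Z)/(Z + Z) = 4 + (Z + Z**2)/((2*Z)) = 4 + (Z + Z**2)*(1/(2*Z)) = 4 + (Z + Z**2)/(2*Z))
-a(25) = -(9/2 + (1/2)*25) = -(9/2 + 25/2) = -1*17 = -17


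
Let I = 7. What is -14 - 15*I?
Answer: -119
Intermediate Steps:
-14 - 15*I = -14 - 15*7 = -14 - 105 = -119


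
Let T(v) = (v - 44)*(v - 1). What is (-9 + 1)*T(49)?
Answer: -1920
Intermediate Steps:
T(v) = (-1 + v)*(-44 + v) (T(v) = (-44 + v)*(-1 + v) = (-1 + v)*(-44 + v))
(-9 + 1)*T(49) = (-9 + 1)*(44 + 49² - 45*49) = -8*(44 + 2401 - 2205) = -8*240 = -1920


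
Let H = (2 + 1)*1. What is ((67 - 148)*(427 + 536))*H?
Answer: -234009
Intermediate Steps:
H = 3 (H = 3*1 = 3)
((67 - 148)*(427 + 536))*H = ((67 - 148)*(427 + 536))*3 = -81*963*3 = -78003*3 = -234009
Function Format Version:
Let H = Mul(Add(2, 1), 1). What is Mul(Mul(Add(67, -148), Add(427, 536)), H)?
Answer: -234009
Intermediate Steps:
H = 3 (H = Mul(3, 1) = 3)
Mul(Mul(Add(67, -148), Add(427, 536)), H) = Mul(Mul(Add(67, -148), Add(427, 536)), 3) = Mul(Mul(-81, 963), 3) = Mul(-78003, 3) = -234009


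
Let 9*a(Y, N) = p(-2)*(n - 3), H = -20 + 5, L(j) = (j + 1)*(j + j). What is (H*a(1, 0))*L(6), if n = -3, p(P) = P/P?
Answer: 840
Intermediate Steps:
p(P) = 1
L(j) = 2*j*(1 + j) (L(j) = (1 + j)*(2*j) = 2*j*(1 + j))
H = -15
a(Y, N) = -⅔ (a(Y, N) = (1*(-3 - 3))/9 = (1*(-6))/9 = (⅑)*(-6) = -⅔)
(H*a(1, 0))*L(6) = (-15*(-⅔))*(2*6*(1 + 6)) = 10*(2*6*7) = 10*84 = 840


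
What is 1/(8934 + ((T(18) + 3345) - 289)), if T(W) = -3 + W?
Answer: 1/12005 ≈ 8.3299e-5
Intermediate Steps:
1/(8934 + ((T(18) + 3345) - 289)) = 1/(8934 + (((-3 + 18) + 3345) - 289)) = 1/(8934 + ((15 + 3345) - 289)) = 1/(8934 + (3360 - 289)) = 1/(8934 + 3071) = 1/12005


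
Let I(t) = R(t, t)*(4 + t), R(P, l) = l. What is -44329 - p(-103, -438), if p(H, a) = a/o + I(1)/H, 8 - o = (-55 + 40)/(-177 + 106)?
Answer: -2521729652/56959 ≈ -44273.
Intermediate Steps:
I(t) = t*(4 + t)
o = 553/71 (o = 8 - (-55 + 40)/(-177 + 106) = 8 - (-15)/(-71) = 8 - (-15)*(-1)/71 = 8 - 1*15/71 = 8 - 15/71 = 553/71 ≈ 7.7887)
p(H, a) = 5/H + 71*a/553 (p(H, a) = a/(553/71) + (1*(4 + 1))/H = a*(71/553) + (1*5)/H = 71*a/553 + 5/H = 5/H + 71*a/553)
-44329 - p(-103, -438) = -44329 - (5/(-103) + (71/553)*(-438)) = -44329 - (5*(-1/103) - 31098/553) = -44329 - (-5/103 - 31098/553) = -44329 - 1*(-3205859/56959) = -44329 + 3205859/56959 = -2521729652/56959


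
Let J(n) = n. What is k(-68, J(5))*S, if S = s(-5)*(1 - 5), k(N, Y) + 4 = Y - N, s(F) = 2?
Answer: -552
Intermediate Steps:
k(N, Y) = -4 + Y - N (k(N, Y) = -4 + (Y - N) = -4 + Y - N)
S = -8 (S = 2*(1 - 5) = 2*(-4) = -8)
k(-68, J(5))*S = (-4 + 5 - 1*(-68))*(-8) = (-4 + 5 + 68)*(-8) = 69*(-8) = -552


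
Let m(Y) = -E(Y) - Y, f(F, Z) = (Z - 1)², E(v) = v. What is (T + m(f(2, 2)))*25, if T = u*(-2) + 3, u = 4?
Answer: -175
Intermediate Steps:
f(F, Z) = (-1 + Z)²
m(Y) = -2*Y (m(Y) = -Y - Y = -2*Y)
T = -5 (T = 4*(-2) + 3 = -8 + 3 = -5)
(T + m(f(2, 2)))*25 = (-5 - 2*(-1 + 2)²)*25 = (-5 - 2*1²)*25 = (-5 - 2*1)*25 = (-5 - 2)*25 = -7*25 = -175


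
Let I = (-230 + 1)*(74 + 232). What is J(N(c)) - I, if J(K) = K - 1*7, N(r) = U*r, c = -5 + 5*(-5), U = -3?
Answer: 70157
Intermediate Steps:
c = -30 (c = -5 - 25 = -30)
I = -70074 (I = -229*306 = -70074)
N(r) = -3*r
J(K) = -7 + K (J(K) = K - 7 = -7 + K)
J(N(c)) - I = (-7 - 3*(-30)) - 1*(-70074) = (-7 + 90) + 70074 = 83 + 70074 = 70157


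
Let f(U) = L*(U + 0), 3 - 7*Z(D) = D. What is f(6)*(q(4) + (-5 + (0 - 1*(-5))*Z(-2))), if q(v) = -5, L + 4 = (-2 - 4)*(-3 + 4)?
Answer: 2700/7 ≈ 385.71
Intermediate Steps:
L = -10 (L = -4 + (-2 - 4)*(-3 + 4) = -4 - 6*1 = -4 - 6 = -10)
Z(D) = 3/7 - D/7
f(U) = -10*U (f(U) = -10*(U + 0) = -10*U)
f(6)*(q(4) + (-5 + (0 - 1*(-5))*Z(-2))) = (-10*6)*(-5 + (-5 + (0 - 1*(-5))*(3/7 - ⅐*(-2)))) = -60*(-5 + (-5 + (0 + 5)*(3/7 + 2/7))) = -60*(-5 + (-5 + 5*(5/7))) = -60*(-5 + (-5 + 25/7)) = -60*(-5 - 10/7) = -60*(-45/7) = 2700/7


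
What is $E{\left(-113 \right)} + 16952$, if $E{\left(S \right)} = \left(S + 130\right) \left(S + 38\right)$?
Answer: $15677$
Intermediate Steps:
$E{\left(S \right)} = \left(38 + S\right) \left(130 + S\right)$ ($E{\left(S \right)} = \left(130 + S\right) \left(38 + S\right) = \left(38 + S\right) \left(130 + S\right)$)
$E{\left(-113 \right)} + 16952 = \left(4940 + \left(-113\right)^{2} + 168 \left(-113\right)\right) + 16952 = \left(4940 + 12769 - 18984\right) + 16952 = -1275 + 16952 = 15677$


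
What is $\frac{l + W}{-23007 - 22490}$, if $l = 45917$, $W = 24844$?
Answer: $- \frac{70761}{45497} \approx -1.5553$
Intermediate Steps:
$\frac{l + W}{-23007 - 22490} = \frac{45917 + 24844}{-23007 - 22490} = \frac{70761}{-23007 - 22490} = \frac{70761}{-45497} = 70761 \left(- \frac{1}{45497}\right) = - \frac{70761}{45497}$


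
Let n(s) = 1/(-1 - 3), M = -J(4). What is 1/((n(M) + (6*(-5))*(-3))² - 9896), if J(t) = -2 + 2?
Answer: -16/29455 ≈ -0.00054320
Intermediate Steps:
J(t) = 0
M = 0 (M = -1*0 = 0)
n(s) = -¼ (n(s) = 1/(-4) = -¼)
1/((n(M) + (6*(-5))*(-3))² - 9896) = 1/((-¼ + (6*(-5))*(-3))² - 9896) = 1/((-¼ - 30*(-3))² - 9896) = 1/((-¼ + 90)² - 9896) = 1/((359/4)² - 9896) = 1/(128881/16 - 9896) = 1/(-29455/16) = -16/29455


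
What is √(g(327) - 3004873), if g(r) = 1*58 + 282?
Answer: 63*I*√757 ≈ 1733.4*I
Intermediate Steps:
g(r) = 340 (g(r) = 58 + 282 = 340)
√(g(327) - 3004873) = √(340 - 3004873) = √(-3004533) = 63*I*√757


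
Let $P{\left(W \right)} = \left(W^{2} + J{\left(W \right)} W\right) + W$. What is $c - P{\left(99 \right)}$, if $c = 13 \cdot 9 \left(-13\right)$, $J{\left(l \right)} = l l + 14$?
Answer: $-983106$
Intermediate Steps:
$J{\left(l \right)} = 14 + l^{2}$ ($J{\left(l \right)} = l^{2} + 14 = 14 + l^{2}$)
$c = -1521$ ($c = 117 \left(-13\right) = -1521$)
$P{\left(W \right)} = W + W^{2} + W \left(14 + W^{2}\right)$ ($P{\left(W \right)} = \left(W^{2} + \left(14 + W^{2}\right) W\right) + W = \left(W^{2} + W \left(14 + W^{2}\right)\right) + W = W + W^{2} + W \left(14 + W^{2}\right)$)
$c - P{\left(99 \right)} = -1521 - 99 \left(15 + 99 + 99^{2}\right) = -1521 - 99 \left(15 + 99 + 9801\right) = -1521 - 99 \cdot 9915 = -1521 - 981585 = -983106$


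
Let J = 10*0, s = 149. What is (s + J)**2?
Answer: 22201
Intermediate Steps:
J = 0
(s + J)**2 = (149 + 0)**2 = 149**2 = 22201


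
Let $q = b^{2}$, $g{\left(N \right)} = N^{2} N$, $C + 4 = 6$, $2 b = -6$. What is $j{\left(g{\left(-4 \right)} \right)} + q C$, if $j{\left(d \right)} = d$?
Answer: $-46$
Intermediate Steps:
$b = -3$ ($b = \frac{1}{2} \left(-6\right) = -3$)
$C = 2$ ($C = -4 + 6 = 2$)
$g{\left(N \right)} = N^{3}$
$q = 9$ ($q = \left(-3\right)^{2} = 9$)
$j{\left(g{\left(-4 \right)} \right)} + q C = \left(-4\right)^{3} + 9 \cdot 2 = -64 + 18 = -46$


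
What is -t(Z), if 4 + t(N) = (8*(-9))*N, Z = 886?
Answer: 63796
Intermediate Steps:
t(N) = -4 - 72*N (t(N) = -4 + (8*(-9))*N = -4 - 72*N)
-t(Z) = -(-4 - 72*886) = -(-4 - 63792) = -1*(-63796) = 63796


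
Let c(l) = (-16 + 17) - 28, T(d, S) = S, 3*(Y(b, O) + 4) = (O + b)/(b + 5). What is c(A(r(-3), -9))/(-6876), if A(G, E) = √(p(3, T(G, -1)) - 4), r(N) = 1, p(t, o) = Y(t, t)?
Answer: 3/764 ≈ 0.0039267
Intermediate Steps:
Y(b, O) = -4 + (O + b)/(3*(5 + b)) (Y(b, O) = -4 + ((O + b)/(b + 5))/3 = -4 + ((O + b)/(5 + b))/3 = -4 + (O + b)/(3*(5 + b)))
p(t, o) = (-60 - 10*t)/(3*(5 + t)) (p(t, o) = (-60 + t - 11*t)/(3*(5 + t)) = (-60 - 10*t)/(3*(5 + t)))
A(G, E) = I*√31/2 (A(G, E) = √(10*(-6 - 1*3)/(3*(5 + 3)) - 4) = √((10/3)*(-6 - 3)/8 - 4) = √((10/3)*(⅛)*(-9) - 4) = √(-15/4 - 4) = √(-31/4) = I*√31/2)
c(l) = -27 (c(l) = 1 - 28 = -27)
c(A(r(-3), -9))/(-6876) = -27/(-6876) = -27*(-1/6876) = 3/764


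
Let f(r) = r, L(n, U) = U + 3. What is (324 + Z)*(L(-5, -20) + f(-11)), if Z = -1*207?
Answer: -3276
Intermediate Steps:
L(n, U) = 3 + U
Z = -207
(324 + Z)*(L(-5, -20) + f(-11)) = (324 - 207)*((3 - 20) - 11) = 117*(-17 - 11) = 117*(-28) = -3276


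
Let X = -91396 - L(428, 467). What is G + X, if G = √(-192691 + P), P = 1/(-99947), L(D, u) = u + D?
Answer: -92291 + I*√1924868016768966/99947 ≈ -92291.0 + 438.97*I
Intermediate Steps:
L(D, u) = D + u
P = -1/99947 ≈ -1.0005e-5
X = -92291 (X = -91396 - (428 + 467) = -91396 - 1*895 = -91396 - 895 = -92291)
G = I*√1924868016768966/99947 (G = √(-192691 - 1/99947) = √(-19258887378/99947) = I*√1924868016768966/99947 ≈ 438.97*I)
G + X = I*√1924868016768966/99947 - 92291 = -92291 + I*√1924868016768966/99947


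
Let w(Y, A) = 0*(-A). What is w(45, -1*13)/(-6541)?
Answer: 0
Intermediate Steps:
w(Y, A) = 0
w(45, -1*13)/(-6541) = 0/(-6541) = 0*(-1/6541) = 0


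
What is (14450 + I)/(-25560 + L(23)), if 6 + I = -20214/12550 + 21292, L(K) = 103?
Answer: -224233293/159742675 ≈ -1.4037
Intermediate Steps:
I = 133559543/6275 (I = -6 + (-20214/12550 + 21292) = -6 + (-20214*1/12550 + 21292) = -6 + (-10107/6275 + 21292) = -6 + 133597193/6275 = 133559543/6275 ≈ 21284.)
(14450 + I)/(-25560 + L(23)) = (14450 + 133559543/6275)/(-25560 + 103) = (224233293/6275)/(-25457) = (224233293/6275)*(-1/25457) = -224233293/159742675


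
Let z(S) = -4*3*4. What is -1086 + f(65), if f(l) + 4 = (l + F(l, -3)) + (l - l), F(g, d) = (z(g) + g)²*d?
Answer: -1892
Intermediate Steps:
z(S) = -48 (z(S) = -12*4 = -48)
F(g, d) = d*(-48 + g)² (F(g, d) = (-48 + g)²*d = d*(-48 + g)²)
f(l) = -4 + l - 3*(-48 + l)² (f(l) = -4 + ((l - 3*(-48 + l)²) + (l - l)) = -4 + ((l - 3*(-48 + l)²) + 0) = -4 + (l - 3*(-48 + l)²) = -4 + l - 3*(-48 + l)²)
-1086 + f(65) = -1086 + (-4 + 65 - 3*(-48 + 65)²) = -1086 + (-4 + 65 - 3*17²) = -1086 + (-4 + 65 - 3*289) = -1086 + (-4 + 65 - 867) = -1086 - 806 = -1892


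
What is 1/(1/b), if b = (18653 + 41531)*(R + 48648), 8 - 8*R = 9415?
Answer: 2857062371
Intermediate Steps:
R = -9407/8 (R = 1 - ⅛*9415 = 1 - 9415/8 = -9407/8 ≈ -1175.9)
b = 2857062371 (b = (18653 + 41531)*(-9407/8 + 48648) = 60184*(379777/8) = 2857062371)
1/(1/b) = 1/(1/2857062371) = 2857062371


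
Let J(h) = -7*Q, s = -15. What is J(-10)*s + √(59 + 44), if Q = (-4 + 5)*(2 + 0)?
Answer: 210 + √103 ≈ 220.15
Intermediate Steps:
Q = 2 (Q = 1*2 = 2)
J(h) = -14 (J(h) = -7*2 = -14)
J(-10)*s + √(59 + 44) = -14*(-15) + √(59 + 44) = 210 + √103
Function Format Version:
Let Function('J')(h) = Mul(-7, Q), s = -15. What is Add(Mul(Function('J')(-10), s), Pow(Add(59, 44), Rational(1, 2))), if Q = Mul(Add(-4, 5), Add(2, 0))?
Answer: Add(210, Pow(103, Rational(1, 2))) ≈ 220.15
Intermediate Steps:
Q = 2 (Q = Mul(1, 2) = 2)
Function('J')(h) = -14 (Function('J')(h) = Mul(-7, 2) = -14)
Add(Mul(Function('J')(-10), s), Pow(Add(59, 44), Rational(1, 2))) = Add(Mul(-14, -15), Pow(Add(59, 44), Rational(1, 2))) = Add(210, Pow(103, Rational(1, 2)))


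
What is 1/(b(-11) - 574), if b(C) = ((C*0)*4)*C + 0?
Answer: -1/574 ≈ -0.0017422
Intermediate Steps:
b(C) = 0 (b(C) = (0*4)*C + 0 = 0*C + 0 = 0 + 0 = 0)
1/(b(-11) - 574) = 1/(0 - 574) = 1/(-574) = -1/574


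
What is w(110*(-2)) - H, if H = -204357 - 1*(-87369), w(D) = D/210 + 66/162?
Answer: 22110611/189 ≈ 1.1699e+5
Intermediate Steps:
w(D) = 11/27 + D/210 (w(D) = D*(1/210) + 66*(1/162) = D/210 + 11/27 = 11/27 + D/210)
H = -116988 (H = -204357 + 87369 = -116988)
w(110*(-2)) - H = (11/27 + (110*(-2))/210) - 1*(-116988) = (11/27 + (1/210)*(-220)) + 116988 = (11/27 - 22/21) + 116988 = -121/189 + 116988 = 22110611/189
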